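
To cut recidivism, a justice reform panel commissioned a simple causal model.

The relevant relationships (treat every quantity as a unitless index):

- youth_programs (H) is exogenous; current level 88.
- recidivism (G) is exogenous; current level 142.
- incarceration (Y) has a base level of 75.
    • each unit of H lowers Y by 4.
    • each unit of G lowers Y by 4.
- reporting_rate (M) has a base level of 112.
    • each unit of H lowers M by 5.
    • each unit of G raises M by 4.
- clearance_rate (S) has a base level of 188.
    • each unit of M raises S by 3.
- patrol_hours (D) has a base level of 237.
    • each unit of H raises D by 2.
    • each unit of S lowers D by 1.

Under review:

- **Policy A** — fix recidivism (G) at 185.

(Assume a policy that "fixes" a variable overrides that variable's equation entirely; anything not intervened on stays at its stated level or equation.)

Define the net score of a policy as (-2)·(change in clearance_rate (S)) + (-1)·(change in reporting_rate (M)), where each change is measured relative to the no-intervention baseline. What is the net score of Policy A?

-1204

Baseline:
  H = 88
  G = 142
  M = 112 − 5·88 + 4·142 = 240
  S = 188 + 3·240 = 908
Policy A (G := 185):
  H = 88
  G = 185
  M = 112 − 5·88 + 4·185 = 412
  S = 188 + 3·412 = 1424
ΔS = 1424 − 908 = 516; ΔM = 412 − 240 = 172
Score = (-2)·516 + (-1)·172 = -1204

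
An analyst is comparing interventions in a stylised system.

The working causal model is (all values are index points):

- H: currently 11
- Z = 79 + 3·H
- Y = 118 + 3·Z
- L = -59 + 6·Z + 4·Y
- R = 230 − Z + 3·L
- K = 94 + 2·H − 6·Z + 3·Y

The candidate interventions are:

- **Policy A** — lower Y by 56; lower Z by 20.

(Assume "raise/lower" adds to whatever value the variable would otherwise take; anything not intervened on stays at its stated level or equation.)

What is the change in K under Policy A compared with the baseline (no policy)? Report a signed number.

Baseline:
  H = 11
  Z = 79 + 3·11 = 112
  Y = 118 + 3·112 = 454
  K = 94 + 2·11 − 6·112 + 3·454 = 806
Policy A (Y − 56, Z − 20):
  H = 11
  Z = 79 + 3·11 (−20 from intervention) = 92
  Y = 118 + 3·92 (−56 from intervention) = 338
  K = 94 + 2·11 − 6·92 + 3·338 = 578
Change in K: 578 − 806 = -228

-228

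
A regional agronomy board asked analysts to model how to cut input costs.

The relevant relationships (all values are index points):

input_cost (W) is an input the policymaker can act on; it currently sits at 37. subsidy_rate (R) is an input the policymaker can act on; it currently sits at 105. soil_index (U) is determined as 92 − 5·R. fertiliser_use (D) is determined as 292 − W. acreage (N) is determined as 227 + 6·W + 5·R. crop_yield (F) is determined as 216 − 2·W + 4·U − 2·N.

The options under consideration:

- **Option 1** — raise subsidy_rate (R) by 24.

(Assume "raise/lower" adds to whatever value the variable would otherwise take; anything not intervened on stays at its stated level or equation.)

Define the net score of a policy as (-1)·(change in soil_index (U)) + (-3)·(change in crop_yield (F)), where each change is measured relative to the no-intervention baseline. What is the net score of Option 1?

Baseline:
  W = 37
  R = 105
  U = 92 − 5·105 = -433
  N = 227 + 6·37 + 5·105 = 974
  F = 216 − 2·37 + 4·(-433) − 2·974 = -3538
Option 1 (R + 24):
  W = 37
  R = 105 + 24 = 129
  U = 92 − 5·129 = -553
  N = 227 + 6·37 + 5·129 = 1094
  F = 216 − 2·37 + 4·(-553) − 2·1094 = -4258
ΔU = -553 − (-433) = -120; ΔF = -4258 − (-3538) = -720
Score = (-1)·(-120) + (-3)·(-720) = 2280

2280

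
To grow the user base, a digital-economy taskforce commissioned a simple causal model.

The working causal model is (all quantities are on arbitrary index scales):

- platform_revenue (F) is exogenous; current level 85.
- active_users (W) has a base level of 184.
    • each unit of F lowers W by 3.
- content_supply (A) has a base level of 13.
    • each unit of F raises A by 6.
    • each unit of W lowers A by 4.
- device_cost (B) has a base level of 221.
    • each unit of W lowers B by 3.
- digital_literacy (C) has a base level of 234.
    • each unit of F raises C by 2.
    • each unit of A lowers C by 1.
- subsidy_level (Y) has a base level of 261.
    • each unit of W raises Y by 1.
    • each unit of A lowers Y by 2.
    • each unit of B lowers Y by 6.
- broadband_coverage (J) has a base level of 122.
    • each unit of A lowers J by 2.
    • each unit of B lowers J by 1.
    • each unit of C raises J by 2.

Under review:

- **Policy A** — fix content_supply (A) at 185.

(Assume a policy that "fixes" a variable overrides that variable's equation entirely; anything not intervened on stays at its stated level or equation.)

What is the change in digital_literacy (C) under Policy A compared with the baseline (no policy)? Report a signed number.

Baseline:
  F = 85
  W = 184 − 3·85 = -71
  A = 13 + 6·85 − 4·(-71) = 807
  C = 234 + 2·85 − 807 = -403
Policy A (A := 185):
  F = 85
  W = 184 − 3·85 = -71
  A = 185
  C = 234 + 2·85 − 185 = 219
Change in C: 219 − (-403) = 622

622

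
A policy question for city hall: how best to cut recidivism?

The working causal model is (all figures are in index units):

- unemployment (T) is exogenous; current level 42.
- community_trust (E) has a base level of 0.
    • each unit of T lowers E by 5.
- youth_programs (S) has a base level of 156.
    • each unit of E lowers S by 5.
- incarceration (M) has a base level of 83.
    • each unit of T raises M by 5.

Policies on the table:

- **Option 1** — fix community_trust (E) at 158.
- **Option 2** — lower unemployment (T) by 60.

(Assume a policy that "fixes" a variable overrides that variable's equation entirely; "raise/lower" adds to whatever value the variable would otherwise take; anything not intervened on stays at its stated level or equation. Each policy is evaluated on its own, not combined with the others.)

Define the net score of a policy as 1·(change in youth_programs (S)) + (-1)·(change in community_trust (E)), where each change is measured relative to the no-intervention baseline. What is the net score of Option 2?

Baseline:
  T = 42
  E = 0 − 5·42 = -210
  S = 156 − 5·(-210) = 1206
Option 2 (T − 60):
  T = 42 − 60 = -18
  E = 0 − 5·(-18) = 90
  S = 156 − 5·90 = -294
ΔS = -294 − 1206 = -1500; ΔE = 90 − (-210) = 300
Score = 1·(-1500) + (-1)·300 = -1800

-1800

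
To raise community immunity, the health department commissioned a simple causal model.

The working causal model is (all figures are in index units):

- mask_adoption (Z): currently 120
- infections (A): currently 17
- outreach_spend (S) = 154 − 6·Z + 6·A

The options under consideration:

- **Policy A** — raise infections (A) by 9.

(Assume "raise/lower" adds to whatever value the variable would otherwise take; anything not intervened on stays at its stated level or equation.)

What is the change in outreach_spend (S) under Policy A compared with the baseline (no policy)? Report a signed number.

54

Baseline:
  Z = 120
  A = 17
  S = 154 − 6·120 + 6·17 = -464
Policy A (A + 9):
  Z = 120
  A = 17 + 9 = 26
  S = 154 − 6·120 + 6·26 = -410
Change in S: -410 − (-464) = 54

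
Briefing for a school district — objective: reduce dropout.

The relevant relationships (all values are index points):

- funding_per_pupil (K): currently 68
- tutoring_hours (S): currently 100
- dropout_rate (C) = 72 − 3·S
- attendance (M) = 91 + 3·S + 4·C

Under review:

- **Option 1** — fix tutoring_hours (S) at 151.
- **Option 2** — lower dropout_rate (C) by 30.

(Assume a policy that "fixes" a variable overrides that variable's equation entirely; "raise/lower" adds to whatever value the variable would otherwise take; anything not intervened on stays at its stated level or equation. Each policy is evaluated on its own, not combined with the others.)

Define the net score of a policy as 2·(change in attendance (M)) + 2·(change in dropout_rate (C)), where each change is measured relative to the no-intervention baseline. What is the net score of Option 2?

Baseline:
  S = 100
  C = 72 − 3·100 = -228
  M = 91 + 3·100 + 4·(-228) = -521
Option 2 (C − 30):
  S = 100
  C = 72 − 3·100 (−30 from intervention) = -258
  M = 91 + 3·100 + 4·(-258) = -641
ΔM = -641 − (-521) = -120; ΔC = -258 − (-228) = -30
Score = 2·(-120) + 2·(-30) = -300

-300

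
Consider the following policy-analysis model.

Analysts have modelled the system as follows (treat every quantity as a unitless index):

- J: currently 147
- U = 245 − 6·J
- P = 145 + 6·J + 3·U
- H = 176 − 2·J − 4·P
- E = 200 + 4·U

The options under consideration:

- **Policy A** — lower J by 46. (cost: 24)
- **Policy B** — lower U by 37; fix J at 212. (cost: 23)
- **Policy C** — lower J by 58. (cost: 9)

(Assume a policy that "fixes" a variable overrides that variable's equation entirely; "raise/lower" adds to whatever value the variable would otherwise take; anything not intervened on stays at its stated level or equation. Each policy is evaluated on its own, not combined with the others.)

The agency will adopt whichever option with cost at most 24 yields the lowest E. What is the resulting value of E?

Policy A (J − 46):
  J = 147 − 46 = 101
  U = 245 − 6·101 = -361
  E = 200 + 4·(-361) = -1244
Policy B (U − 37, J := 212):
  J = 212
  U = 245 − 6·212 (−37 from intervention) = -1064
  E = 200 + 4·(-1064) = -4056
Policy C (J − 58):
  J = 147 − 58 = 89
  U = 245 − 6·89 = -289
  E = 200 + 4·(-289) = -956
Comparing — Policy A: E=-1244, Policy B: E=-4056, Policy C: E=-956. Lowest is -4056 (Policy B).

-4056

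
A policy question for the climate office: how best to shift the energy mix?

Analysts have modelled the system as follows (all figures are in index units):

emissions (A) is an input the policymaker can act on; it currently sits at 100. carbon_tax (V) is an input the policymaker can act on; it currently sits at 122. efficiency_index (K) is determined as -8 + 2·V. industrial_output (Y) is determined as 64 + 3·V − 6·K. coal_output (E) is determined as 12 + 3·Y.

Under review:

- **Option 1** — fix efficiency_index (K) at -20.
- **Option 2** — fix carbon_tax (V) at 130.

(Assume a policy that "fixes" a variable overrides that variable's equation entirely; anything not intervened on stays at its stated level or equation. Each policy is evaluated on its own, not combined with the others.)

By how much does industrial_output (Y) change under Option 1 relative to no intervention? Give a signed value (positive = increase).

Baseline:
  V = 122
  K = -8 + 2·122 = 236
  Y = 64 + 3·122 − 6·236 = -986
Option 1 (K := -20):
  V = 122
  K = -20
  Y = 64 + 3·122 − 6·(-20) = 550
Change in Y: 550 − (-986) = 1536

1536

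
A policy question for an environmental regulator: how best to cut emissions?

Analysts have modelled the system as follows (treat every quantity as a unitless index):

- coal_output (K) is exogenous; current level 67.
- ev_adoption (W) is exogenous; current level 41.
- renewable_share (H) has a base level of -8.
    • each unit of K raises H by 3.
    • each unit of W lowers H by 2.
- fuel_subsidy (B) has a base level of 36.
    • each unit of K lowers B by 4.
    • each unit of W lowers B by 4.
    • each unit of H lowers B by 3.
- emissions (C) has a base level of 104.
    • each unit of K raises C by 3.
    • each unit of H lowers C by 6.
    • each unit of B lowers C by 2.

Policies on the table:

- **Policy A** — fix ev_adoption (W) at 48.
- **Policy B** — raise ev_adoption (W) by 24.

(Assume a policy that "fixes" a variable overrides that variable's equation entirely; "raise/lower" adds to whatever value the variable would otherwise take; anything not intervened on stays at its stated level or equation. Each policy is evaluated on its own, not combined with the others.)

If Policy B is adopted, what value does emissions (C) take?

Policy B (W + 24):
  K = 67
  W = 41 + 24 = 65
  H = -8 + 3·67 − 2·65 = 63
  B = 36 − 4·67 − 4·65 − 3·63 = -681
  C = 104 + 3·67 − 6·63 − 2·(-681) = 1289

1289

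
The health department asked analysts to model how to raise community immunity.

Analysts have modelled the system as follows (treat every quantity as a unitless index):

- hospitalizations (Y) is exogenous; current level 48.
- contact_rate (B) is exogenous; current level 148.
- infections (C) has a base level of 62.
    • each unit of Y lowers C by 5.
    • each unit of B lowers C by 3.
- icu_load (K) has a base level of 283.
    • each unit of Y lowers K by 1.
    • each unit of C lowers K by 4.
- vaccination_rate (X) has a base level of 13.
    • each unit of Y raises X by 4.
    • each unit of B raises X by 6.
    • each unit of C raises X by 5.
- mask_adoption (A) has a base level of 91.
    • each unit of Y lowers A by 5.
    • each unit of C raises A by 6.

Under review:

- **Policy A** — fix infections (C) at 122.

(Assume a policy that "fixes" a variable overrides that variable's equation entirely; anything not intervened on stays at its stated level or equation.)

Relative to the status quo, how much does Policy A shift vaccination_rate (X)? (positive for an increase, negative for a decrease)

Baseline:
  Y = 48
  B = 148
  C = 62 − 5·48 − 3·148 = -622
  X = 13 + 4·48 + 6·148 + 5·(-622) = -2017
Policy A (C := 122):
  Y = 48
  B = 148
  C = 122
  X = 13 + 4·48 + 6·148 + 5·122 = 1703
Change in X: 1703 − (-2017) = 3720

3720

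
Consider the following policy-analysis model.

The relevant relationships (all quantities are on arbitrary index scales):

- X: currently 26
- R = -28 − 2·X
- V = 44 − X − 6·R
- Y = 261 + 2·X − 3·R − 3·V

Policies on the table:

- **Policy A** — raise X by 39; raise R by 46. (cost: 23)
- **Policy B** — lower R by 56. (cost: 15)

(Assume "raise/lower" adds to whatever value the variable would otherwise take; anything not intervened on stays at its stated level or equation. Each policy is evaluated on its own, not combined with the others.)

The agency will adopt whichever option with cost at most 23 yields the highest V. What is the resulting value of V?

Policy A (X + 39, R + 46):
  X = 26 + 39 = 65
  R = -28 − 2·65 (+46 from intervention) = -112
  V = 44 − 65 − 6·(-112) = 651
Policy B (R − 56):
  X = 26
  R = -28 − 2·26 (−56 from intervention) = -136
  V = 44 − 26 − 6·(-136) = 834
Comparing — Policy A: V=651, Policy B: V=834. Highest is 834 (Policy B).

834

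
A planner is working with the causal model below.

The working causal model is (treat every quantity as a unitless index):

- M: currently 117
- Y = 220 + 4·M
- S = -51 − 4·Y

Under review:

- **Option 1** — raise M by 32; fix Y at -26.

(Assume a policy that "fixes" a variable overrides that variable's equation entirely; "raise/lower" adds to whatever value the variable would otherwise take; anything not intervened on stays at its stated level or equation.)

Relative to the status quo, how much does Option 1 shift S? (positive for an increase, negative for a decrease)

Baseline:
  M = 117
  Y = 220 + 4·117 = 688
  S = -51 − 4·688 = -2803
Option 1 (M + 32, Y := -26):
  M = 117 + 32 = 149
  Y = -26
  S = -51 − 4·(-26) = 53
Change in S: 53 − (-2803) = 2856

2856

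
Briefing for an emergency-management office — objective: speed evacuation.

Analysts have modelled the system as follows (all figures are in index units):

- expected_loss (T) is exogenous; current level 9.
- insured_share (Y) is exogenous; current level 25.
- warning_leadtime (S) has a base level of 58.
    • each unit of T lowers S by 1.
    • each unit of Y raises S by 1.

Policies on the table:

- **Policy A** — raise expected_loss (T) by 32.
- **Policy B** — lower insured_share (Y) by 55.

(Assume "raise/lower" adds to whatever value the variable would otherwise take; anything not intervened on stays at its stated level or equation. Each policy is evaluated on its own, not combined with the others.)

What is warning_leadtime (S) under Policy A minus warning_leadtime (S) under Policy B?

23

Policy A (T + 32):
  T = 9 + 32 = 41
  Y = 25
  S = 58 − 41 + 25 = 42
Policy B (Y − 55):
  T = 9
  Y = 25 − 55 = -30
  S = 58 − 9 + (-30) = 19
S: 42 − 19 = 23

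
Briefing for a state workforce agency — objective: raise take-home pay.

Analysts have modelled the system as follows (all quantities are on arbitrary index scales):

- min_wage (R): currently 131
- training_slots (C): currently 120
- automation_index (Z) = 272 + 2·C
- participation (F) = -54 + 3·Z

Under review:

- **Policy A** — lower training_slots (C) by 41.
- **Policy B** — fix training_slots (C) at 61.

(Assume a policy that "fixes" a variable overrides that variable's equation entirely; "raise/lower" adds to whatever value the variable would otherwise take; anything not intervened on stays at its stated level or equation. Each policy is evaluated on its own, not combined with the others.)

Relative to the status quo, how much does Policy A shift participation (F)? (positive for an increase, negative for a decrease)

Baseline:
  C = 120
  Z = 272 + 2·120 = 512
  F = -54 + 3·512 = 1482
Policy A (C − 41):
  C = 120 − 41 = 79
  Z = 272 + 2·79 = 430
  F = -54 + 3·430 = 1236
Change in F: 1236 − 1482 = -246

-246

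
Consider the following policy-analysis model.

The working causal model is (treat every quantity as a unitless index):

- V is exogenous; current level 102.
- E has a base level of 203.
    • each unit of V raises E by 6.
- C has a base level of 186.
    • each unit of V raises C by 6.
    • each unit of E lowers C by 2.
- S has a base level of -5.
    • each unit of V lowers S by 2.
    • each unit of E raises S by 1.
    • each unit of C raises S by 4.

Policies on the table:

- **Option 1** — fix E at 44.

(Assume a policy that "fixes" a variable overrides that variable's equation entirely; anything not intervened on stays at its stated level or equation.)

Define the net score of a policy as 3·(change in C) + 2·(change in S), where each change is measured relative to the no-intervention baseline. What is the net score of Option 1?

Baseline:
  V = 102
  E = 203 + 6·102 = 815
  C = 186 + 6·102 − 2·815 = -832
  S = -5 − 2·102 + 815 + 4·(-832) = -2722
Option 1 (E := 44):
  V = 102
  E = 44
  C = 186 + 6·102 − 2·44 = 710
  S = -5 − 2·102 + 44 + 4·710 = 2675
ΔC = 710 − (-832) = 1542; ΔS = 2675 − (-2722) = 5397
Score = 3·1542 + 2·5397 = 15420

15420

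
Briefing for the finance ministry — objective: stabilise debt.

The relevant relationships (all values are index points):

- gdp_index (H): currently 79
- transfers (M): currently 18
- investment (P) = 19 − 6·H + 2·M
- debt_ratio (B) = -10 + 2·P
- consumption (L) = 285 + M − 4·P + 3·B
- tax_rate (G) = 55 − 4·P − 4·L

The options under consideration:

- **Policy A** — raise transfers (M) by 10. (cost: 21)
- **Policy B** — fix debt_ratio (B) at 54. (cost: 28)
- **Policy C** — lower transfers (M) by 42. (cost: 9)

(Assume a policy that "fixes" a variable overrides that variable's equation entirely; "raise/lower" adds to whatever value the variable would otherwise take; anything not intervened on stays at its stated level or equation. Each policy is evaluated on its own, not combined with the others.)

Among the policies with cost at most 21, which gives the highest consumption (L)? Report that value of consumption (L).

Policy A (M + 10):
  H = 79
  M = 18 + 10 = 28
  P = 19 − 6·79 + 2·28 = -399
  B = -10 + 2·(-399) = -808
  L = 285 + 28 − 4·(-399) + 3·(-808) = -515
Policy C (M − 42):
  H = 79
  M = 18 − 42 = -24
  P = 19 − 6·79 + 2·(-24) = -503
  B = -10 + 2·(-503) = -1016
  L = 285 + (-24) − 4·(-503) + 3·(-1016) = -775
Comparing — Policy A: L=-515, Policy C: L=-775. Highest is -515 (Policy A).

-515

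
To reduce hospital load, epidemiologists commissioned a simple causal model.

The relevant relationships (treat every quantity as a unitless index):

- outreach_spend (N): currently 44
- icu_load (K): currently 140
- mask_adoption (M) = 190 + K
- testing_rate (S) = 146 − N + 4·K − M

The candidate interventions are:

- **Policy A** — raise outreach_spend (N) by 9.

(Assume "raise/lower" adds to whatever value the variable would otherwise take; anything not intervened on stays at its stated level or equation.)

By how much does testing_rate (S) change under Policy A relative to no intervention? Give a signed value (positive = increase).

Baseline:
  N = 44
  K = 140
  M = 190 + 140 = 330
  S = 146 − 44 + 4·140 − 330 = 332
Policy A (N + 9):
  N = 44 + 9 = 53
  K = 140
  M = 190 + 140 = 330
  S = 146 − 53 + 4·140 − 330 = 323
Change in S: 323 − 332 = -9

-9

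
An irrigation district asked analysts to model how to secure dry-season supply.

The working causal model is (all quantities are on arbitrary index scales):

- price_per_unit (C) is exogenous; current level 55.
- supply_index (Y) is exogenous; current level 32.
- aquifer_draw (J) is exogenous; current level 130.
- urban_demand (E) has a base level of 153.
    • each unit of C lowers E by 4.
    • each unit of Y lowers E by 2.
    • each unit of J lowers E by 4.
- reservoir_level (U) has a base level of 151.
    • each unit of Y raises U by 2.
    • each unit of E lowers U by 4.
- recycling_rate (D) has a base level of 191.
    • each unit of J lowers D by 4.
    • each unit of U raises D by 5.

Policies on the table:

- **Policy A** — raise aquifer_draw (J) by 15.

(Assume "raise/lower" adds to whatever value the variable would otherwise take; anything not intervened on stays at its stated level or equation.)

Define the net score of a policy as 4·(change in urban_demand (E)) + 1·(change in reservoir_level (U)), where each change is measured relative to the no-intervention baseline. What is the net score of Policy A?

Baseline:
  C = 55
  Y = 32
  J = 130
  E = 153 − 4·55 − 2·32 − 4·130 = -651
  U = 151 + 2·32 − 4·(-651) = 2819
Policy A (J + 15):
  C = 55
  Y = 32
  J = 130 + 15 = 145
  E = 153 − 4·55 − 2·32 − 4·145 = -711
  U = 151 + 2·32 − 4·(-711) = 3059
ΔE = -711 − (-651) = -60; ΔU = 3059 − 2819 = 240
Score = 4·(-60) + 1·240 = 0

0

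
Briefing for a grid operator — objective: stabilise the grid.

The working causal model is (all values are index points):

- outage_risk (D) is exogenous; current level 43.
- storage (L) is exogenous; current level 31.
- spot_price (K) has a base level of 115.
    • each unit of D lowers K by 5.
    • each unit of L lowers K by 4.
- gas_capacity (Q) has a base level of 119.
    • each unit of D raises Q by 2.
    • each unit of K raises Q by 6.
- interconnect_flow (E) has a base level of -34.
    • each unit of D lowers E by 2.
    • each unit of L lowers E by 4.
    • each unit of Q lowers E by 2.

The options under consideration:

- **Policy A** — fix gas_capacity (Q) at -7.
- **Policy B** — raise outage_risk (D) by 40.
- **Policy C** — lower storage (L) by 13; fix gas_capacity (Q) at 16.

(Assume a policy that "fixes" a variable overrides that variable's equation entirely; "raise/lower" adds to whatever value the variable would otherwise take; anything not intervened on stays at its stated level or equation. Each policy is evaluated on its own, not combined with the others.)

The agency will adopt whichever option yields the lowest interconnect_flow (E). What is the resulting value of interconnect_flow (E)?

Policy A (Q := -7):
  D = 43
  L = 31
  K = 115 − 5·43 − 4·31 = -224
  Q = -7
  E = -34 − 2·43 − 4·31 − 2·(-7) = -230
Policy B (D + 40):
  D = 43 + 40 = 83
  L = 31
  K = 115 − 5·83 − 4·31 = -424
  Q = 119 + 2·83 + 6·(-424) = -2259
  E = -34 − 2·83 − 4·31 − 2·(-2259) = 4194
Policy C (L − 13, Q := 16):
  D = 43
  L = 31 − 13 = 18
  K = 115 − 5·43 − 4·18 = -172
  Q = 16
  E = -34 − 2·43 − 4·18 − 2·16 = -224
Comparing — Policy A: E=-230, Policy B: E=4194, Policy C: E=-224. Lowest is -230 (Policy A).

-230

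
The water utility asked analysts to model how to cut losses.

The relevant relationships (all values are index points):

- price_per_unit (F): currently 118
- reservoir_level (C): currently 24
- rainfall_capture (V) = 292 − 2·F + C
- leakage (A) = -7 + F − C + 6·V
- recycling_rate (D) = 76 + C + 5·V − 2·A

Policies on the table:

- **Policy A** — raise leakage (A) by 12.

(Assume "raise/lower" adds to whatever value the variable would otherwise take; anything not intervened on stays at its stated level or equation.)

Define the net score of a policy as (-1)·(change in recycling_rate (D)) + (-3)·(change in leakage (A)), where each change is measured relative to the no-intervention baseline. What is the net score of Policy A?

-12

Baseline:
  F = 118
  C = 24
  V = 292 − 2·118 + 24 = 80
  A = -7 + 118 − 24 + 6·80 = 567
  D = 76 + 24 + 5·80 − 2·567 = -634
Policy A (A + 12):
  F = 118
  C = 24
  V = 292 − 2·118 + 24 = 80
  A = -7 + 118 − 24 + 6·80 (+12 from intervention) = 579
  D = 76 + 24 + 5·80 − 2·579 = -658
ΔD = -658 − (-634) = -24; ΔA = 579 − 567 = 12
Score = (-1)·(-24) + (-3)·12 = -12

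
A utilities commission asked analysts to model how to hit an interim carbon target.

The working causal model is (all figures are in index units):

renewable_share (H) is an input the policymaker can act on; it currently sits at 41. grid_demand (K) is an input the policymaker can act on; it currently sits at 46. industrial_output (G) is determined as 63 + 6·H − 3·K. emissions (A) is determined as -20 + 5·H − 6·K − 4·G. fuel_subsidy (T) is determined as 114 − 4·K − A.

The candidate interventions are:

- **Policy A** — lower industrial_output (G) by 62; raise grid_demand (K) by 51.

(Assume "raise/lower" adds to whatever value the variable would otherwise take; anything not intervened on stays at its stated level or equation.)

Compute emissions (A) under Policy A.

Policy A (G − 62, K + 51):
  H = 41
  K = 46 + 51 = 97
  G = 63 + 6·41 − 3·97 (−62 from intervention) = -44
  A = -20 + 5·41 − 6·97 − 4·(-44) = -221

-221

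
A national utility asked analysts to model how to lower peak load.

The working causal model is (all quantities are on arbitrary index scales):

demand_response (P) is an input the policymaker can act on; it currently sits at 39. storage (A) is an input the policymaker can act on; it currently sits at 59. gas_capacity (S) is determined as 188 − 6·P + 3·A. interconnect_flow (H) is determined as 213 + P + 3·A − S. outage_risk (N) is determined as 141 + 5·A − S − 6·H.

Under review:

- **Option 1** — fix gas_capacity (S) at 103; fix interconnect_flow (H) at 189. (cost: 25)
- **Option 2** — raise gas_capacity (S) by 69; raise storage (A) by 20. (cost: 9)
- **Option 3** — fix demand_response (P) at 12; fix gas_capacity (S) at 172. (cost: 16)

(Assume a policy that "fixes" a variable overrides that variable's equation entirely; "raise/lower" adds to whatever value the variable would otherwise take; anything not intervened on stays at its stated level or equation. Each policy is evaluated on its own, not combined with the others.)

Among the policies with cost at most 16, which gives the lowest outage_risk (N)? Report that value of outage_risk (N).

Option 2 (S + 69, A + 20):
  P = 39
  A = 59 + 20 = 79
  S = 188 − 6·39 + 3·79 (+69 from intervention) = 260
  H = 213 + 39 + 3·79 − 260 = 229
  N = 141 + 5·79 − 260 − 6·229 = -1098
Option 3 (P := 12, S := 172):
  P = 12
  A = 59
  S = 172
  H = 213 + 12 + 3·59 − 172 = 230
  N = 141 + 5·59 − 172 − 6·230 = -1116
Comparing — Option 2: N=-1098, Option 3: N=-1116. Lowest is -1116 (Option 3).

-1116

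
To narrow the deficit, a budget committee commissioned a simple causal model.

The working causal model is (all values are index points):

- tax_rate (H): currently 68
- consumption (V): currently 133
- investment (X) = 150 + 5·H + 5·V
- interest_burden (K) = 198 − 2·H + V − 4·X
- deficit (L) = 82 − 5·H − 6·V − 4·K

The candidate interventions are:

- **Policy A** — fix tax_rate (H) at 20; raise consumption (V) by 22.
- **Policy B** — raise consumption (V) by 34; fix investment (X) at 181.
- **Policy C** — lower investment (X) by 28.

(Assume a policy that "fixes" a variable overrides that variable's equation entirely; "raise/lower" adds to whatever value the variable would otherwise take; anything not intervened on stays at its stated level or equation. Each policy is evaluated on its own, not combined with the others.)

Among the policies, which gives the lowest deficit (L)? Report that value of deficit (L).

Policy A (H := 20, V + 22):
  H = 20
  V = 133 + 22 = 155
  X = 150 + 5·20 + 5·155 = 1025
  K = 198 − 2·20 + 155 − 4·1025 = -3787
  L = 82 − 5·20 − 6·155 − 4·(-3787) = 14200
Policy B (V + 34, X := 181):
  H = 68
  V = 133 + 34 = 167
  X = 181
  K = 198 − 2·68 + 167 − 4·181 = -495
  L = 82 − 5·68 − 6·167 − 4·(-495) = 720
Policy C (X − 28):
  H = 68
  V = 133
  X = 150 + 5·68 + 5·133 (−28 from intervention) = 1127
  K = 198 − 2·68 + 133 − 4·1127 = -4313
  L = 82 − 5·68 − 6·133 − 4·(-4313) = 16196
Comparing — Policy A: L=14200, Policy B: L=720, Policy C: L=16196. Lowest is 720 (Policy B).

720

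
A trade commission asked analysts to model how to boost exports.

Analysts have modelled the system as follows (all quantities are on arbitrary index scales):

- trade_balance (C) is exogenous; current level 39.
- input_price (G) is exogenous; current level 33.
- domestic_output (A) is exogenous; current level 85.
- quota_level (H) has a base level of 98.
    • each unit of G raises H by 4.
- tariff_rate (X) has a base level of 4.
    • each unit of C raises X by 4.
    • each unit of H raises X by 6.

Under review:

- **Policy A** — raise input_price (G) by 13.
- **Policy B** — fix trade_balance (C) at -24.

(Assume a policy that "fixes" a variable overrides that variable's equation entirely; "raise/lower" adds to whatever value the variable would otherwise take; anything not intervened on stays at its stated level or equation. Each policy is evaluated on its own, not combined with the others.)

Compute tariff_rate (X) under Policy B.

1288

Policy B (C := -24):
  C = -24
  G = 33
  H = 98 + 4·33 = 230
  X = 4 + 4·(-24) + 6·230 = 1288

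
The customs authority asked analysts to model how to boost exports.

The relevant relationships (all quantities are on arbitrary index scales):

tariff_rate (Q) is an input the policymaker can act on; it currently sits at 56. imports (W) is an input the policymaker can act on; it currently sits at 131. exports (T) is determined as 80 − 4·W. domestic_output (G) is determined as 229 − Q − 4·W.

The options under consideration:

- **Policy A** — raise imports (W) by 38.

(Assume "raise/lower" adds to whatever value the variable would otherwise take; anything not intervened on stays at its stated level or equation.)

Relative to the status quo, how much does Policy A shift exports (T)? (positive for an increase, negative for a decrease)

-152

Baseline:
  W = 131
  T = 80 − 4·131 = -444
Policy A (W + 38):
  W = 131 + 38 = 169
  T = 80 − 4·169 = -596
Change in T: -596 − (-444) = -152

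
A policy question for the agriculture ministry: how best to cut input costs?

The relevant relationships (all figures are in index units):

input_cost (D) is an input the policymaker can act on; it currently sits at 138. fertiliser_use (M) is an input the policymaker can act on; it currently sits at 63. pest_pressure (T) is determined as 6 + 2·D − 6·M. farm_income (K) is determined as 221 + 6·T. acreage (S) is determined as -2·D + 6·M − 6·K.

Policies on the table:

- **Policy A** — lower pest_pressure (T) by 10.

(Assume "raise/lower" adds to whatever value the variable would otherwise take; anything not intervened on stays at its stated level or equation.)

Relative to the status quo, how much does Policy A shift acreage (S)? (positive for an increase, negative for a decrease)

Baseline:
  D = 138
  M = 63
  T = 6 + 2·138 − 6·63 = -96
  K = 221 + 6·(-96) = -355
  S = 0 − 2·138 + 6·63 − 6·(-355) = 2232
Policy A (T − 10):
  D = 138
  M = 63
  T = 6 + 2·138 − 6·63 (−10 from intervention) = -106
  K = 221 + 6·(-106) = -415
  S = 0 − 2·138 + 6·63 − 6·(-415) = 2592
Change in S: 2592 − 2232 = 360

360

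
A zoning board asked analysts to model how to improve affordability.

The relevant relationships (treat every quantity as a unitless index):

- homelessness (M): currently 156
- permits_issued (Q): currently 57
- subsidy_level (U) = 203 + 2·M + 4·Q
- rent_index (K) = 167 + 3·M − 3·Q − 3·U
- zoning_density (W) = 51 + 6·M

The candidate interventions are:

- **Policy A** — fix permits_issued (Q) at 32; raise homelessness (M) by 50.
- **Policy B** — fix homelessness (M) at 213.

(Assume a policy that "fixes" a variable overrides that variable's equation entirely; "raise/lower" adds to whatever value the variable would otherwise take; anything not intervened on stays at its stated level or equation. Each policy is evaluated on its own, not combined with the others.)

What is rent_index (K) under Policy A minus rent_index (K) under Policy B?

396

Policy A (Q := 32, M + 50):
  M = 156 + 50 = 206
  Q = 32
  U = 203 + 2·206 + 4·32 = 743
  K = 167 + 3·206 − 3·32 − 3·743 = -1540
Policy B (M := 213):
  M = 213
  Q = 57
  U = 203 + 2·213 + 4·57 = 857
  K = 167 + 3·213 − 3·57 − 3·857 = -1936
K: -1540 − (-1936) = 396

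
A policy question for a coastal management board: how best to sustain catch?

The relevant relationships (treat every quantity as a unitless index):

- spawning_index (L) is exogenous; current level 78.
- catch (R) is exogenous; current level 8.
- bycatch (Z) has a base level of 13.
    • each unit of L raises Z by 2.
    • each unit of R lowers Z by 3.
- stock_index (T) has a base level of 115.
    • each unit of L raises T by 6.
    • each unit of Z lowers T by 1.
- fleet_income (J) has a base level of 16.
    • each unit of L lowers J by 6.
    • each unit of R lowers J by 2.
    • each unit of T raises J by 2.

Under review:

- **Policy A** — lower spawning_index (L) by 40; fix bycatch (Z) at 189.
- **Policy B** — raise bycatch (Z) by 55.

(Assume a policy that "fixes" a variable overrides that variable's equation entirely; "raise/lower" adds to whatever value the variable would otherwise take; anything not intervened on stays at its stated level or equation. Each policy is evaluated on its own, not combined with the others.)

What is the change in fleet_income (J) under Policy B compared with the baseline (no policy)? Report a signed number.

Baseline:
  L = 78
  R = 8
  Z = 13 + 2·78 − 3·8 = 145
  T = 115 + 6·78 − 145 = 438
  J = 16 − 6·78 − 2·8 + 2·438 = 408
Policy B (Z + 55):
  L = 78
  R = 8
  Z = 13 + 2·78 − 3·8 (+55 from intervention) = 200
  T = 115 + 6·78 − 200 = 383
  J = 16 − 6·78 − 2·8 + 2·383 = 298
Change in J: 298 − 408 = -110

-110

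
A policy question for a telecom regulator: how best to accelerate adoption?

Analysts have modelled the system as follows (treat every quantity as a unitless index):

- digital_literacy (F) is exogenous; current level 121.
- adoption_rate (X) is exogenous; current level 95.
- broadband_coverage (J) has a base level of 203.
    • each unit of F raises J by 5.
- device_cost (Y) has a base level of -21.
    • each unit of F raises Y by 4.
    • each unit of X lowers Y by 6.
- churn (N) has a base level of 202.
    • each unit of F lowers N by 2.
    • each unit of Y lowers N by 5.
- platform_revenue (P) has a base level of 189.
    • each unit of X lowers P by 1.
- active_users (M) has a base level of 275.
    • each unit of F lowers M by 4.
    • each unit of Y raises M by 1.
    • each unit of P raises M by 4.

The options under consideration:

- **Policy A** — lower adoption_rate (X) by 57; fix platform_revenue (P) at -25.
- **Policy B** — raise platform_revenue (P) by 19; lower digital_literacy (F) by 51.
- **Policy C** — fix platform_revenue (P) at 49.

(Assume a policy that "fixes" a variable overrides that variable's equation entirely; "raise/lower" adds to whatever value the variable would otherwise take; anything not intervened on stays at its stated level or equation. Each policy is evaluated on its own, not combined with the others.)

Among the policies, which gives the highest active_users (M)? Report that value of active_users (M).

Policy A (X − 57, P := -25):
  F = 121
  X = 95 − 57 = 38
  Y = -21 + 4·121 − 6·38 = 235
  P = -25
  M = 275 − 4·121 + 235 + 4·(-25) = -74
Policy B (P + 19, F − 51):
  F = 121 − 51 = 70
  X = 95
  Y = -21 + 4·70 − 6·95 = -311
  P = 189 − 95 (+19 from intervention) = 113
  M = 275 − 4·70 + (-311) + 4·113 = 136
Policy C (P := 49):
  F = 121
  X = 95
  Y = -21 + 4·121 − 6·95 = -107
  P = 49
  M = 275 − 4·121 + (-107) + 4·49 = -120
Comparing — Policy A: M=-74, Policy B: M=136, Policy C: M=-120. Highest is 136 (Policy B).

136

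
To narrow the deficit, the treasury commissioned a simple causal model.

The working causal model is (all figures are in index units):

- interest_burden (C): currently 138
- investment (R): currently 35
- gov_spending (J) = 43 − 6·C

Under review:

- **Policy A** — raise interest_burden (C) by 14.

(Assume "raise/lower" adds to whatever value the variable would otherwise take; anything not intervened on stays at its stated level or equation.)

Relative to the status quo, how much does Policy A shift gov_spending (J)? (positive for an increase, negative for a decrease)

-84

Baseline:
  C = 138
  J = 43 − 6·138 = -785
Policy A (C + 14):
  C = 138 + 14 = 152
  J = 43 − 6·152 = -869
Change in J: -869 − (-785) = -84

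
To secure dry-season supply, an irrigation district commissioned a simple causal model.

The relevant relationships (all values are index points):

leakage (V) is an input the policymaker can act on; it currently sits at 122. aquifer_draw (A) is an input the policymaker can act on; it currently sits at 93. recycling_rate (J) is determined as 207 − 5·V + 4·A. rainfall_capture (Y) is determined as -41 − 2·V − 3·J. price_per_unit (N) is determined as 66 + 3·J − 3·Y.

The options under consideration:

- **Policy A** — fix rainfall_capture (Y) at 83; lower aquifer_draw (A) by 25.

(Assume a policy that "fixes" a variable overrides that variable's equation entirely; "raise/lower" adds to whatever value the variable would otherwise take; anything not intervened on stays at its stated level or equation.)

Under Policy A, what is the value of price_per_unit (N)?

-576

Policy A (Y := 83, A − 25):
  V = 122
  A = 93 − 25 = 68
  J = 207 − 5·122 + 4·68 = -131
  Y = 83
  N = 66 + 3·(-131) − 3·83 = -576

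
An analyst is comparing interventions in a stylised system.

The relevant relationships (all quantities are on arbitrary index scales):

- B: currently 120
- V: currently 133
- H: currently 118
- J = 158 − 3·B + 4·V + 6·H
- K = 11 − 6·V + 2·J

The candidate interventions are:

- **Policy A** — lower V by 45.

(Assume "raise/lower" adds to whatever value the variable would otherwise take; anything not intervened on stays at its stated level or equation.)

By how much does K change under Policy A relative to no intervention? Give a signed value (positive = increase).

-90

Baseline:
  B = 120
  V = 133
  H = 118
  J = 158 − 3·120 + 4·133 + 6·118 = 1038
  K = 11 − 6·133 + 2·1038 = 1289
Policy A (V − 45):
  B = 120
  V = 133 − 45 = 88
  H = 118
  J = 158 − 3·120 + 4·88 + 6·118 = 858
  K = 11 − 6·88 + 2·858 = 1199
Change in K: 1199 − 1289 = -90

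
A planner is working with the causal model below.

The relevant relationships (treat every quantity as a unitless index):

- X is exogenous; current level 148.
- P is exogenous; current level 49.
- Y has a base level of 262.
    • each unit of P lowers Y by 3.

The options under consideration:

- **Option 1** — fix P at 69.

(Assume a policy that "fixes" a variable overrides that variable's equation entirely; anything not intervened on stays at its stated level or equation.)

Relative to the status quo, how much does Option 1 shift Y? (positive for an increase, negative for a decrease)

Baseline:
  P = 49
  Y = 262 − 3·49 = 115
Option 1 (P := 69):
  P = 69
  Y = 262 − 3·69 = 55
Change in Y: 55 − 115 = -60

-60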